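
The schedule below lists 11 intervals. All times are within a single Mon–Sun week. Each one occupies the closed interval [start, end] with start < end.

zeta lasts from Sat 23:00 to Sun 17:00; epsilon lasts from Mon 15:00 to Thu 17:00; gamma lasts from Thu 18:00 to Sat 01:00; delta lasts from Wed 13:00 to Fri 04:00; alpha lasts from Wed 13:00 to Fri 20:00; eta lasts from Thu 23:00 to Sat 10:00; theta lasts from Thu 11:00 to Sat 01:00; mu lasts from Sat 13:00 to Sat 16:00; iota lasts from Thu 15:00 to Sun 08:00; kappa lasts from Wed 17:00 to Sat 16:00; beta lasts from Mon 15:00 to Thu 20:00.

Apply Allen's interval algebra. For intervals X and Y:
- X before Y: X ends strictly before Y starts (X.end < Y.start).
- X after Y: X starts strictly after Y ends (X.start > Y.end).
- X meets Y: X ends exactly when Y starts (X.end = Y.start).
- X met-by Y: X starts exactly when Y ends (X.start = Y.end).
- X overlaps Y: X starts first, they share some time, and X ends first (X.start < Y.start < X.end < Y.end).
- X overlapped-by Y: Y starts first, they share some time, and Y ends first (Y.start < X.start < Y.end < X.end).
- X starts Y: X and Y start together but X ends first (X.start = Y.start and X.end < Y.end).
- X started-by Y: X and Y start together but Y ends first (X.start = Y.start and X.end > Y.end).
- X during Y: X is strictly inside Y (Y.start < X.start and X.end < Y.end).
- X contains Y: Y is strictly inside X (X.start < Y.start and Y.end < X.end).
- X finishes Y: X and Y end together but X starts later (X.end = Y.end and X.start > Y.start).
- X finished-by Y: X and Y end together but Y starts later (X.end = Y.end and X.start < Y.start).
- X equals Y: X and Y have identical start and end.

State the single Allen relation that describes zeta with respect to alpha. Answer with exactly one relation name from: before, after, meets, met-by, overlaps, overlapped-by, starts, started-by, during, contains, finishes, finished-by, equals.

after

zeta = [Sat 23:00, Sun 17:00]; alpha = [Wed 13:00, Fri 20:00].
Compare endpoints: zeta.start > alpha.start, zeta.start > alpha.end, zeta.end > alpha.start, zeta.end > alpha.end.
That pattern is 'after'.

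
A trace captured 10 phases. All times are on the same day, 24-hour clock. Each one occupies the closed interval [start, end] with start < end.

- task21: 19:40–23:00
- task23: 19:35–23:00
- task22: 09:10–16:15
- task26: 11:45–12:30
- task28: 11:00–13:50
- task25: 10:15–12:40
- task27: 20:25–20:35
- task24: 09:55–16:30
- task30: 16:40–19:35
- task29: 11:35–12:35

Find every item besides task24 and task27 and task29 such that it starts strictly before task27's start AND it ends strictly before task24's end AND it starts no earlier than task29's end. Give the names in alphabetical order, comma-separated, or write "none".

Conditions: its start is strictly before task27's start (X.start < 20:25) AND its end is strictly before task24's end (X.end < 16:30) AND its start is no earlier than task29's end (X.start >= 12:35).
task21: start 19:40 < 20:25? ✓; end 23:00 < 16:30? ✗; start 19:40 >= 12:35? ✓ → no.
task22: start 09:10 < 20:25? ✓; end 16:15 < 16:30? ✓; start 09:10 >= 12:35? ✗ → no.
task23: start 19:35 < 20:25? ✓; end 23:00 < 16:30? ✗; start 19:35 >= 12:35? ✓ → no.
task25: start 10:15 < 20:25? ✓; end 12:40 < 16:30? ✓; start 10:15 >= 12:35? ✗ → no.
task26: start 11:45 < 20:25? ✓; end 12:30 < 16:30? ✓; start 11:45 >= 12:35? ✗ → no.
task28: start 11:00 < 20:25? ✓; end 13:50 < 16:30? ✓; start 11:00 >= 12:35? ✗ → no.
task30: start 16:40 < 20:25? ✓; end 19:35 < 16:30? ✗; start 16:40 >= 12:35? ✓ → no.
Result: none.

none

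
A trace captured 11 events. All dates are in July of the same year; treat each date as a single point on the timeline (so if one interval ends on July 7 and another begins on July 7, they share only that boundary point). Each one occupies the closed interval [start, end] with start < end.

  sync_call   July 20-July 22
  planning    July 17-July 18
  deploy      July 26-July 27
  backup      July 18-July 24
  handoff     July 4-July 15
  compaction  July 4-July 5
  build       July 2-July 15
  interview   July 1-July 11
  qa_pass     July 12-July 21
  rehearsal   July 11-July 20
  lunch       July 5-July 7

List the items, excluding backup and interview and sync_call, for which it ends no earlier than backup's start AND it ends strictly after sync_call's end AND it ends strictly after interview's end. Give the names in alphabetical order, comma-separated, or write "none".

deploy

Conditions: its end is no earlier than backup's start (X.end >= July 18) AND its end is strictly after sync_call's end (X.end > July 22) AND its end is strictly after interview's end (X.end > July 11).
build: end July 15 >= July 18? ✗; end July 15 > July 22? ✗; end July 15 > July 11? ✓ → no.
compaction: end July 5 >= July 18? ✗; end July 5 > July 22? ✗; end July 5 > July 11? ✗ → no.
deploy: end July 27 >= July 18? ✓; end July 27 > July 22? ✓; end July 27 > July 11? ✓ → yes.
handoff: end July 15 >= July 18? ✗; end July 15 > July 22? ✗; end July 15 > July 11? ✓ → no.
lunch: end July 7 >= July 18? ✗; end July 7 > July 22? ✗; end July 7 > July 11? ✗ → no.
planning: end July 18 >= July 18? ✓; end July 18 > July 22? ✗; end July 18 > July 11? ✓ → no.
qa_pass: end July 21 >= July 18? ✓; end July 21 > July 22? ✗; end July 21 > July 11? ✓ → no.
rehearsal: end July 20 >= July 18? ✓; end July 20 > July 22? ✗; end July 20 > July 11? ✓ → no.
Result: deploy.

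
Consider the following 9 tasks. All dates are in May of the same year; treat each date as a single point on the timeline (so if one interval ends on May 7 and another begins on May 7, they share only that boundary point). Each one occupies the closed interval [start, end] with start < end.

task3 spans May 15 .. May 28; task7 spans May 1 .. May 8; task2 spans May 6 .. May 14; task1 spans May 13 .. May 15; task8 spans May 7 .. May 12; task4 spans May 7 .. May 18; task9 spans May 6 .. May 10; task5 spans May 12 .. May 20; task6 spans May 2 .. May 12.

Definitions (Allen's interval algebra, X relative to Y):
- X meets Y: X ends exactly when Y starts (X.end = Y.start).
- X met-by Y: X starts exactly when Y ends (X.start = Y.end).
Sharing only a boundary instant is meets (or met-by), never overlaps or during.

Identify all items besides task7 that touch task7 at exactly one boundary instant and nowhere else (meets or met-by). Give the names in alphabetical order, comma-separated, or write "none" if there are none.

Target task7 = [May 1, May 8].
task1 [May 13, May 15] → after → no.
task2 [May 6, May 14] → overlapped-by → no.
task3 [May 15, May 28] → after → no.
task4 [May 7, May 18] → overlapped-by → no.
task5 [May 12, May 20] → after → no.
task6 [May 2, May 12] → overlapped-by → no.
task8 [May 7, May 12] → overlapped-by → no.
task9 [May 6, May 10] → overlapped-by → no.
Result: none.

none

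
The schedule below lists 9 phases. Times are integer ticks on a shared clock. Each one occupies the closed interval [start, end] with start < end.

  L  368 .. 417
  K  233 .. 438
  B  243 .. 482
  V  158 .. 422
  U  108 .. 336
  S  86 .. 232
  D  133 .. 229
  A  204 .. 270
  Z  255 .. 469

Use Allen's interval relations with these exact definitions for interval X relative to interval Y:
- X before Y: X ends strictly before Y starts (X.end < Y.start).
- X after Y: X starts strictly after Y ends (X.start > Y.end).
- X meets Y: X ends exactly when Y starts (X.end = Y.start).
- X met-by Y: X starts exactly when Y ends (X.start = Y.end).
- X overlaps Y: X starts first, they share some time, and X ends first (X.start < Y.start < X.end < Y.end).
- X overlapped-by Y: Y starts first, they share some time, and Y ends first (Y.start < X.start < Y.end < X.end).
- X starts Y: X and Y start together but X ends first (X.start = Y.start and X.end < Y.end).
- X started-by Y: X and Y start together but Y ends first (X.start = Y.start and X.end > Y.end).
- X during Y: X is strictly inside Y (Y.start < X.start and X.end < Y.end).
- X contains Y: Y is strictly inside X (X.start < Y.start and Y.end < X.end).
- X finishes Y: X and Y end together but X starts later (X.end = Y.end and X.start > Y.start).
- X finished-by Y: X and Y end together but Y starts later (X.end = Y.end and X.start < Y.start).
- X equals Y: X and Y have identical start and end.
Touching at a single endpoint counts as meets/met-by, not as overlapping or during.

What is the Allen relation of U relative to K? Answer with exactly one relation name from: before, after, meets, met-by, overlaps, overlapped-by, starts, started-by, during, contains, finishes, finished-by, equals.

U = [108, 336]; K = [233, 438].
Compare endpoints: U.start < K.start, U.start < K.end, U.end > K.start, U.end < K.end.
That pattern is 'overlaps'.

overlaps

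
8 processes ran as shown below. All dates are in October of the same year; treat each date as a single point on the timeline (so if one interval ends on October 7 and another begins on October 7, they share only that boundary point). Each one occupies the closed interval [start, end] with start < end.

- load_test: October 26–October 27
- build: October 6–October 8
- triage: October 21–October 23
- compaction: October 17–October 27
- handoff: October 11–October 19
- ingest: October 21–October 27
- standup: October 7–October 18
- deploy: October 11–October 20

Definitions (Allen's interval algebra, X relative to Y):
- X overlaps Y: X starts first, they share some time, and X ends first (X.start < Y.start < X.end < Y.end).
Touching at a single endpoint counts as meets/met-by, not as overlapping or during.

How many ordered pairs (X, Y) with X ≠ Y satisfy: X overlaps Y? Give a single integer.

6

Checking all 56 ordered pairs for relation 'overlaps'; matching pairs in alphabetical order:
(build, standup): build overlaps standup ✓
(deploy, compaction): deploy overlaps compaction ✓
(handoff, compaction): handoff overlaps compaction ✓
(standup, compaction): standup overlaps compaction ✓
(standup, deploy): standup overlaps deploy ✓
(standup, handoff): standup overlaps handoff ✓
Count: 6.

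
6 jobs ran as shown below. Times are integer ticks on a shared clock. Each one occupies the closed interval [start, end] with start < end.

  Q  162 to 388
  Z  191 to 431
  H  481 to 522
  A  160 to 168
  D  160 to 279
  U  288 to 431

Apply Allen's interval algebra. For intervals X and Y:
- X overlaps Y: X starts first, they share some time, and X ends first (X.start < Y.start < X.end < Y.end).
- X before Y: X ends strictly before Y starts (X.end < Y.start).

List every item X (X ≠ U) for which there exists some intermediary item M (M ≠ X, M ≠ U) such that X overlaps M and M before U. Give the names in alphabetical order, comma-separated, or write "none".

none

Target U = [288, 431].
Intermediaries M with M before U: A, D.
Via A — items with X overlaps A: none.
Via D — items with X overlaps D: none.
Union: none.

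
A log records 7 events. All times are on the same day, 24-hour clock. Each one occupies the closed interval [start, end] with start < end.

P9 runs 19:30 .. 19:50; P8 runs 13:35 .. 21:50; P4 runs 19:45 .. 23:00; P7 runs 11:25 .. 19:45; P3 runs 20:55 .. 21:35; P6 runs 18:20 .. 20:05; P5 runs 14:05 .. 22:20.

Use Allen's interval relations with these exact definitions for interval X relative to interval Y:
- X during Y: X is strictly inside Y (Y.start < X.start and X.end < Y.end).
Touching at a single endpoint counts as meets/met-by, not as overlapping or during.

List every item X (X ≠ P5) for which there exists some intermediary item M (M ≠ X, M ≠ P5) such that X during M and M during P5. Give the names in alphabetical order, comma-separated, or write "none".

P9

Target P5 = [14:05, 22:20].
Intermediaries M with M during P5: P3, P6, P9.
Via P3 — items with X during P3: none.
Via P6 — items with X during P6: P9.
Via P9 — items with X during P9: none.
Union: P9.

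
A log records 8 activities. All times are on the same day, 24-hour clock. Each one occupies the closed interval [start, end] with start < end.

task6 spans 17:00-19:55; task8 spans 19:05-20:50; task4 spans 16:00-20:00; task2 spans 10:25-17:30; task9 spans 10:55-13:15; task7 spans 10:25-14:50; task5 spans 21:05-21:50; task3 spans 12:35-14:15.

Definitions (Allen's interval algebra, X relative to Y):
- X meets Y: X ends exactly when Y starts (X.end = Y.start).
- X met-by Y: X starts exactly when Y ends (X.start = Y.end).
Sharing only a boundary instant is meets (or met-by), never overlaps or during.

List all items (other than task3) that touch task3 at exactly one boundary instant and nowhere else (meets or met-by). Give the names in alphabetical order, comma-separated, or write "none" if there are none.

none

Target task3 = [12:35, 14:15].
task2 [10:25, 17:30] → contains → no.
task4 [16:00, 20:00] → after → no.
task5 [21:05, 21:50] → after → no.
task6 [17:00, 19:55] → after → no.
task7 [10:25, 14:50] → contains → no.
task8 [19:05, 20:50] → after → no.
task9 [10:55, 13:15] → overlaps → no.
Result: none.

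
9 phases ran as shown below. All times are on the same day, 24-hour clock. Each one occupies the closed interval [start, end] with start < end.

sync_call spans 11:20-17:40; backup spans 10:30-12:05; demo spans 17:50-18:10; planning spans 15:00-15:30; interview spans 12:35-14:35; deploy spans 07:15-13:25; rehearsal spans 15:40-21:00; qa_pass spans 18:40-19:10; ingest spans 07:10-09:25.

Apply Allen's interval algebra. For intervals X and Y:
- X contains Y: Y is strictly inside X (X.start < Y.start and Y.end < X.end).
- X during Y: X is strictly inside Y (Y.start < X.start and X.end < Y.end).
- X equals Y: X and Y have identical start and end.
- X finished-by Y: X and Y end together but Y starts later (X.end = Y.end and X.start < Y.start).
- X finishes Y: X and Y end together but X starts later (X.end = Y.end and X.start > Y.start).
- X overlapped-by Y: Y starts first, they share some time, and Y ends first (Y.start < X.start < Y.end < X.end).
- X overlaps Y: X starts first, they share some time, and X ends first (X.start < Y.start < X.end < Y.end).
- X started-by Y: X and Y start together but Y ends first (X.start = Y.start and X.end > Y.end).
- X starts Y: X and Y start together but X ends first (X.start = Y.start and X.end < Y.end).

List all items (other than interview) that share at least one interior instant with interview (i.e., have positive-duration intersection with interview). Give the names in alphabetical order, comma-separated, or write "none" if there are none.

Target interview = [12:35, 14:35].
backup [10:30, 12:05] → before → no.
demo [17:50, 18:10] → after → no.
deploy [07:15, 13:25] → overlaps → yes.
ingest [07:10, 09:25] → before → no.
planning [15:00, 15:30] → after → no.
qa_pass [18:40, 19:10] → after → no.
rehearsal [15:40, 21:00] → after → no.
sync_call [11:20, 17:40] → contains → yes.
Result: deploy, sync_call.

deploy, sync_call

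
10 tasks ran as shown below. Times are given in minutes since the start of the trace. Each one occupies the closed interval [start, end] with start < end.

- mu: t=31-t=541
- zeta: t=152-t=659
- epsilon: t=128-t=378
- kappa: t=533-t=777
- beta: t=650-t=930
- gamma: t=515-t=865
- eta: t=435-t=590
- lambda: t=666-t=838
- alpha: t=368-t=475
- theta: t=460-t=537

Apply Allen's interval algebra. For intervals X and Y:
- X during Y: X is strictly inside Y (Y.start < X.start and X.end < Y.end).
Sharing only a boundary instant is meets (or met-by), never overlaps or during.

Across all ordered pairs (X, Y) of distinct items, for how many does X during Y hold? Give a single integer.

10

Checking all 90 ordered pairs for relation 'during'; matching pairs in alphabetical order:
(alpha, mu): alpha during mu ✓
(alpha, zeta): alpha during zeta ✓
(epsilon, mu): epsilon during mu ✓
(eta, zeta): eta during zeta ✓
(kappa, gamma): kappa during gamma ✓
(lambda, beta): lambda during beta ✓
(lambda, gamma): lambda during gamma ✓
(theta, eta): theta during eta ✓
(theta, mu): theta during mu ✓
(theta, zeta): theta during zeta ✓
Count: 10.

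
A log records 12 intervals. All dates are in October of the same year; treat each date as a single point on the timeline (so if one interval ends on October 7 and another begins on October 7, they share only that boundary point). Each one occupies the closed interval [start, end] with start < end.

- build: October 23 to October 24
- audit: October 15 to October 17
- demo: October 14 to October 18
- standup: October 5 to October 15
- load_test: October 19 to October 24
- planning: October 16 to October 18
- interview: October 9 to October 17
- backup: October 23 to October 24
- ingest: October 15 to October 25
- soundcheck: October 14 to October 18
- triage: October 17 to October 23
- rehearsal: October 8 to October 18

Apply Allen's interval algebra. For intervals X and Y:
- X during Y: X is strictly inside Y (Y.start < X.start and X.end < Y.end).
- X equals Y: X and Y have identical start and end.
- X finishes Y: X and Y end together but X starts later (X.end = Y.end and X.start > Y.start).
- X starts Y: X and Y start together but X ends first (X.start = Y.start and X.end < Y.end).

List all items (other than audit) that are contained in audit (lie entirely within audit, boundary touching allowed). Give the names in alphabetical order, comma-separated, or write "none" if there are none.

Target audit = [October 15, October 17].
backup [October 23, October 24] → after → no.
build [October 23, October 24] → after → no.
demo [October 14, October 18] → contains → no.
ingest [October 15, October 25] → started-by → no.
interview [October 9, October 17] → finished-by → no.
load_test [October 19, October 24] → after → no.
planning [October 16, October 18] → overlapped-by → no.
rehearsal [October 8, October 18] → contains → no.
soundcheck [October 14, October 18] → contains → no.
standup [October 5, October 15] → meets → no.
triage [October 17, October 23] → met-by → no.
Result: none.

none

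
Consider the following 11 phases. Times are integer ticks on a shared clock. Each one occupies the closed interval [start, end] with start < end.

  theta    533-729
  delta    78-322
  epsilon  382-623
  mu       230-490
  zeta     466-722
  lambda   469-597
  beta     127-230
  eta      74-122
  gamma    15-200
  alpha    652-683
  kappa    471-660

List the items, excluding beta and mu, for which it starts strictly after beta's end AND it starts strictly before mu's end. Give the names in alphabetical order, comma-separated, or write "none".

epsilon, kappa, lambda, zeta

Conditions: its start is strictly after beta's end (X.start > 230) AND its start is strictly before mu's end (X.start < 490).
alpha: start 652 > 230? ✓; start 652 < 490? ✗ → no.
delta: start 78 > 230? ✗; start 78 < 490? ✓ → no.
epsilon: start 382 > 230? ✓; start 382 < 490? ✓ → yes.
eta: start 74 > 230? ✗; start 74 < 490? ✓ → no.
gamma: start 15 > 230? ✗; start 15 < 490? ✓ → no.
kappa: start 471 > 230? ✓; start 471 < 490? ✓ → yes.
lambda: start 469 > 230? ✓; start 469 < 490? ✓ → yes.
theta: start 533 > 230? ✓; start 533 < 490? ✗ → no.
zeta: start 466 > 230? ✓; start 466 < 490? ✓ → yes.
Result: epsilon, kappa, lambda, zeta.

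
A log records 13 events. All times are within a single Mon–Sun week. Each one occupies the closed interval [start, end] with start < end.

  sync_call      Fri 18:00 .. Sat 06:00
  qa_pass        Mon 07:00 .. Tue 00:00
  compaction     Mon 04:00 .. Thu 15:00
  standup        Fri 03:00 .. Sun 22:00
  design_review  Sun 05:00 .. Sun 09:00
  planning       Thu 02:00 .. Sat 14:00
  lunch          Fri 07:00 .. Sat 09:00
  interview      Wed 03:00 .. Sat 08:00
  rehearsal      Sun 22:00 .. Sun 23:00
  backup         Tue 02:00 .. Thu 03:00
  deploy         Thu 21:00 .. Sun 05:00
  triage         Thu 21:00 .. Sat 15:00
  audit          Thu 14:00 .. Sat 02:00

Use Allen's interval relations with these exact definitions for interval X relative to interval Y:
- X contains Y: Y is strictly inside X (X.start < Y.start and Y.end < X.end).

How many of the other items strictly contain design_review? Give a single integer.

Target design_review = [Sun 05:00, Sun 09:00].
audit [Thu 14:00, Sat 02:00] → before → no.
backup [Tue 02:00, Thu 03:00] → before → no.
compaction [Mon 04:00, Thu 15:00] → before → no.
deploy [Thu 21:00, Sun 05:00] → meets → no.
interview [Wed 03:00, Sat 08:00] → before → no.
lunch [Fri 07:00, Sat 09:00] → before → no.
planning [Thu 02:00, Sat 14:00] → before → no.
qa_pass [Mon 07:00, Tue 00:00] → before → no.
rehearsal [Sun 22:00, Sun 23:00] → after → no.
standup [Fri 03:00, Sun 22:00] → contains → counts.
sync_call [Fri 18:00, Sat 06:00] → before → no.
triage [Thu 21:00, Sat 15:00] → before → no.
Total: 1.

1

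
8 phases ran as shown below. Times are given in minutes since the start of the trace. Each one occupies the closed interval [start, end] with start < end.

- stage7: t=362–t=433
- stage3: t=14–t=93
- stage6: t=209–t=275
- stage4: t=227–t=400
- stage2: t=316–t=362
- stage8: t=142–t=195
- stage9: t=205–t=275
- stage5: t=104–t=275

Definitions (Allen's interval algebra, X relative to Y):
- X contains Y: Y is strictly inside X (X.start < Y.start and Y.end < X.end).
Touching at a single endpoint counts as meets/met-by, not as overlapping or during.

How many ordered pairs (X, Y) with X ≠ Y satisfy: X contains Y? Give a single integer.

Checking all 56 ordered pairs for relation 'contains'; matching pairs in alphabetical order:
(stage4, stage2): stage4 contains stage2 ✓
(stage5, stage8): stage5 contains stage8 ✓
Count: 2.

2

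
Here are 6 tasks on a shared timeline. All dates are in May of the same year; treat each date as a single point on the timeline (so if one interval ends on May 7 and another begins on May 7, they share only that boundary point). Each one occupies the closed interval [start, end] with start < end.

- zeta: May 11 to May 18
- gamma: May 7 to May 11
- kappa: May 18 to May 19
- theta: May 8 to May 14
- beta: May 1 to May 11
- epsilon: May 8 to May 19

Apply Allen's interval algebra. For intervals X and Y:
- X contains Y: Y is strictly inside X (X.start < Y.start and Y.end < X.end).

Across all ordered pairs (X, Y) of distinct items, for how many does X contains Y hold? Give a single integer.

1

Checking all 30 ordered pairs for relation 'contains'; matching pairs in alphabetical order:
(epsilon, zeta): epsilon contains zeta ✓
Count: 1.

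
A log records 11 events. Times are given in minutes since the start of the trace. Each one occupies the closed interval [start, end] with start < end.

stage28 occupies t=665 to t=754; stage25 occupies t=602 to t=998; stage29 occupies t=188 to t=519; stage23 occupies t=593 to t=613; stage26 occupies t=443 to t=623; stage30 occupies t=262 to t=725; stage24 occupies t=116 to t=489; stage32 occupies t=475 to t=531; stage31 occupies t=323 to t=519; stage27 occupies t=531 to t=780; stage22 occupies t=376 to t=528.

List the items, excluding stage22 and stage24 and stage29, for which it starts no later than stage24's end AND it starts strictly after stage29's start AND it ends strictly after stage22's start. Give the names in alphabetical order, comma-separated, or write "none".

stage26, stage30, stage31, stage32

Conditions: its start is no later than stage24's end (X.start <= t=489) AND its start is strictly after stage29's start (X.start > t=188) AND its end is strictly after stage22's start (X.end > t=376).
stage23: start t=593 <= t=489? ✗; start t=593 > t=188? ✓; end t=613 > t=376? ✓ → no.
stage25: start t=602 <= t=489? ✗; start t=602 > t=188? ✓; end t=998 > t=376? ✓ → no.
stage26: start t=443 <= t=489? ✓; start t=443 > t=188? ✓; end t=623 > t=376? ✓ → yes.
stage27: start t=531 <= t=489? ✗; start t=531 > t=188? ✓; end t=780 > t=376? ✓ → no.
stage28: start t=665 <= t=489? ✗; start t=665 > t=188? ✓; end t=754 > t=376? ✓ → no.
stage30: start t=262 <= t=489? ✓; start t=262 > t=188? ✓; end t=725 > t=376? ✓ → yes.
stage31: start t=323 <= t=489? ✓; start t=323 > t=188? ✓; end t=519 > t=376? ✓ → yes.
stage32: start t=475 <= t=489? ✓; start t=475 > t=188? ✓; end t=531 > t=376? ✓ → yes.
Result: stage26, stage30, stage31, stage32.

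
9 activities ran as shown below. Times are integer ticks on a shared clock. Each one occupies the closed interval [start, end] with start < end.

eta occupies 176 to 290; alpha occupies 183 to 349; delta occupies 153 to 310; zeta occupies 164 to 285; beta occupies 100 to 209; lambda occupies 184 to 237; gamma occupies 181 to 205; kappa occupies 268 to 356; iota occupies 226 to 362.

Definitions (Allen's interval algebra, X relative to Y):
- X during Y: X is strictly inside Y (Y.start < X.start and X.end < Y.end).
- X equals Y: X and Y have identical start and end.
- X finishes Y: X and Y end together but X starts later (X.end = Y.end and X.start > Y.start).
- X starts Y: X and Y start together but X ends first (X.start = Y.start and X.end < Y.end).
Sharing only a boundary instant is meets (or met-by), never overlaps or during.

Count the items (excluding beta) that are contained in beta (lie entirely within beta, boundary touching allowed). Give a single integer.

Target beta = [100, 209].
alpha [183, 349] → overlapped-by → no.
delta [153, 310] → overlapped-by → no.
eta [176, 290] → overlapped-by → no.
gamma [181, 205] → during → counts.
iota [226, 362] → after → no.
kappa [268, 356] → after → no.
lambda [184, 237] → overlapped-by → no.
zeta [164, 285] → overlapped-by → no.
Total: 1.

1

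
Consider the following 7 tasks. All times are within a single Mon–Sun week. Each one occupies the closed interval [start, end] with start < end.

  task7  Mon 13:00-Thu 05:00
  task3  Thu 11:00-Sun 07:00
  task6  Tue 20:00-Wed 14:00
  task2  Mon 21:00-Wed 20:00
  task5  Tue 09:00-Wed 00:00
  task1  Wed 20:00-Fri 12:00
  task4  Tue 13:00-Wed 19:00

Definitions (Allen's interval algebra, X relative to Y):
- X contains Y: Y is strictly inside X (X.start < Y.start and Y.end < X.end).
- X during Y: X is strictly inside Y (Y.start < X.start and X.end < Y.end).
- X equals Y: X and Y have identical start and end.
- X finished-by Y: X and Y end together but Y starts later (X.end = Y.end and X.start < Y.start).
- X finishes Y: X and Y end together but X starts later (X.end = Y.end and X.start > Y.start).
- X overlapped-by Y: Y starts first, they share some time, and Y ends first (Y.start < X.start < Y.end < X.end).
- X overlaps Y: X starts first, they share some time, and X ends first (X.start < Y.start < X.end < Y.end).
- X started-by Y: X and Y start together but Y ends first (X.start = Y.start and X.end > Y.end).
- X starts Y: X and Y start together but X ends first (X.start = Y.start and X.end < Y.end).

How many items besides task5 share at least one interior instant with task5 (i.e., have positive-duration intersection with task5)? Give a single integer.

4

Target task5 = [Tue 09:00, Wed 00:00].
task1 [Wed 20:00, Fri 12:00] → after → no.
task2 [Mon 21:00, Wed 20:00] → contains → counts.
task3 [Thu 11:00, Sun 07:00] → after → no.
task4 [Tue 13:00, Wed 19:00] → overlapped-by → counts.
task6 [Tue 20:00, Wed 14:00] → overlapped-by → counts.
task7 [Mon 13:00, Thu 05:00] → contains → counts.
Total: 4.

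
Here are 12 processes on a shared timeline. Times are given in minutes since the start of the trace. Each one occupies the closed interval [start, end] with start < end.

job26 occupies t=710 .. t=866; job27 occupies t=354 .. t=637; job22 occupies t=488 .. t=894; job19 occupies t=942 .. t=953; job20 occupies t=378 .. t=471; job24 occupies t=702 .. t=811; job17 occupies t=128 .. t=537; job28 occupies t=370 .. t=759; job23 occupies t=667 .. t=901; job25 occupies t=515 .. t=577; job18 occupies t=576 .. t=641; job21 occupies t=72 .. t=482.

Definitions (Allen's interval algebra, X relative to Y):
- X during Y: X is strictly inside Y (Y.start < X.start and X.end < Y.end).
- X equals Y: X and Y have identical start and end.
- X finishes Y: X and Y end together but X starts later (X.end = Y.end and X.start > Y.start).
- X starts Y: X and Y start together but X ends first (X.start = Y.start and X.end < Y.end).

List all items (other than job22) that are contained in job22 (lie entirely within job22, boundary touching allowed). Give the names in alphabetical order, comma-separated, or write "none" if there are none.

job18, job24, job25, job26

Target job22 = [t=488, t=894].
job17 [t=128, t=537] → overlaps → no.
job18 [t=576, t=641] → during → yes.
job19 [t=942, t=953] → after → no.
job20 [t=378, t=471] → before → no.
job21 [t=72, t=482] → before → no.
job23 [t=667, t=901] → overlapped-by → no.
job24 [t=702, t=811] → during → yes.
job25 [t=515, t=577] → during → yes.
job26 [t=710, t=866] → during → yes.
job27 [t=354, t=637] → overlaps → no.
job28 [t=370, t=759] → overlaps → no.
Result: job18, job24, job25, job26.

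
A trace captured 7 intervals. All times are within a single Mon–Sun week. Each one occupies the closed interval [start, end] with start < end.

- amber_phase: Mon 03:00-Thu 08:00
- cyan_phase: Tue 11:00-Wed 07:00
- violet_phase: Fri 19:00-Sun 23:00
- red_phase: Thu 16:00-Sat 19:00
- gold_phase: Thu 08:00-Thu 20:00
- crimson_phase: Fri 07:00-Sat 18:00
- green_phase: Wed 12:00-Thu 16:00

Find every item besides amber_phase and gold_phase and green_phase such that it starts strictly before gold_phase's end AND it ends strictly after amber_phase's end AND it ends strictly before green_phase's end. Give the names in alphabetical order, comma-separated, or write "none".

Conditions: its start is strictly before gold_phase's end (X.start < Thu 20:00) AND its end is strictly after amber_phase's end (X.end > Thu 08:00) AND its end is strictly before green_phase's end (X.end < Thu 16:00).
crimson_phase: start Fri 07:00 < Thu 20:00? ✗; end Sat 18:00 > Thu 08:00? ✓; end Sat 18:00 < Thu 16:00? ✗ → no.
cyan_phase: start Tue 11:00 < Thu 20:00? ✓; end Wed 07:00 > Thu 08:00? ✗; end Wed 07:00 < Thu 16:00? ✓ → no.
red_phase: start Thu 16:00 < Thu 20:00? ✓; end Sat 19:00 > Thu 08:00? ✓; end Sat 19:00 < Thu 16:00? ✗ → no.
violet_phase: start Fri 19:00 < Thu 20:00? ✗; end Sun 23:00 > Thu 08:00? ✓; end Sun 23:00 < Thu 16:00? ✗ → no.
Result: none.

none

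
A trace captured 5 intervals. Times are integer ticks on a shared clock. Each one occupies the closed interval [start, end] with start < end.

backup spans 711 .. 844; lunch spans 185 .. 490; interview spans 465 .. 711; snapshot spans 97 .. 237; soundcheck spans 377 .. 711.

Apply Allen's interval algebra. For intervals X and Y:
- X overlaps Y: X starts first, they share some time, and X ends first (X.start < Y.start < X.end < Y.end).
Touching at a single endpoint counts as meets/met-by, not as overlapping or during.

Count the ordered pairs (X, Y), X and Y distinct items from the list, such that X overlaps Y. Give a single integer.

Checking all 20 ordered pairs for relation 'overlaps'; matching pairs in alphabetical order:
(lunch, interview): lunch overlaps interview ✓
(lunch, soundcheck): lunch overlaps soundcheck ✓
(snapshot, lunch): snapshot overlaps lunch ✓
Count: 3.

3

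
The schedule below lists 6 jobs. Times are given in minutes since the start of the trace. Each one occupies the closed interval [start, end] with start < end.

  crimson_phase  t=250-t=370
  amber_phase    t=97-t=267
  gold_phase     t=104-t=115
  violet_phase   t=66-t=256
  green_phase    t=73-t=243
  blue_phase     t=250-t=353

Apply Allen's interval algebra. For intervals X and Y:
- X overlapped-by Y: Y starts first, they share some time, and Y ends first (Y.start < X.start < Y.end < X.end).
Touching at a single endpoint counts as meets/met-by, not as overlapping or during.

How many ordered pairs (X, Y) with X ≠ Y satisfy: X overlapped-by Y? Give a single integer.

Checking all 30 ordered pairs for relation 'overlapped-by'; matching pairs in alphabetical order:
(amber_phase, green_phase): amber_phase overlapped-by green_phase ✓
(amber_phase, violet_phase): amber_phase overlapped-by violet_phase ✓
(blue_phase, amber_phase): blue_phase overlapped-by amber_phase ✓
(blue_phase, violet_phase): blue_phase overlapped-by violet_phase ✓
(crimson_phase, amber_phase): crimson_phase overlapped-by amber_phase ✓
(crimson_phase, violet_phase): crimson_phase overlapped-by violet_phase ✓
Count: 6.

6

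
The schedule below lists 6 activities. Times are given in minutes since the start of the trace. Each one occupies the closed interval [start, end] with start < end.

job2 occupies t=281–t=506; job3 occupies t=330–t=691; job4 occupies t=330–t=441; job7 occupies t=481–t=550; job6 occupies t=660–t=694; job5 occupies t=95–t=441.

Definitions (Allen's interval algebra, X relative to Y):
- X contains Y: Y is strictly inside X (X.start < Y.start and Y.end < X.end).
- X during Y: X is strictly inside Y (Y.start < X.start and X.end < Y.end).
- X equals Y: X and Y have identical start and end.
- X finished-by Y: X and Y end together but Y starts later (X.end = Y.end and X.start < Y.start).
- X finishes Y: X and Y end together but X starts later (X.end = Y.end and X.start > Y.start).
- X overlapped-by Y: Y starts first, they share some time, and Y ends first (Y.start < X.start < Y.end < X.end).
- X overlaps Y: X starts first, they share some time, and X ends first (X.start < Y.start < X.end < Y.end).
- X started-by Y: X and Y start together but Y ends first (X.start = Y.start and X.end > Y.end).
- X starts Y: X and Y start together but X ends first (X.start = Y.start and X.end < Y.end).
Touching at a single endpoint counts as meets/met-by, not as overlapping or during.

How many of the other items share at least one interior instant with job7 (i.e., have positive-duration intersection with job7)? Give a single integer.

2

Target job7 = [t=481, t=550].
job2 [t=281, t=506] → overlaps → counts.
job3 [t=330, t=691] → contains → counts.
job4 [t=330, t=441] → before → no.
job5 [t=95, t=441] → before → no.
job6 [t=660, t=694] → after → no.
Total: 2.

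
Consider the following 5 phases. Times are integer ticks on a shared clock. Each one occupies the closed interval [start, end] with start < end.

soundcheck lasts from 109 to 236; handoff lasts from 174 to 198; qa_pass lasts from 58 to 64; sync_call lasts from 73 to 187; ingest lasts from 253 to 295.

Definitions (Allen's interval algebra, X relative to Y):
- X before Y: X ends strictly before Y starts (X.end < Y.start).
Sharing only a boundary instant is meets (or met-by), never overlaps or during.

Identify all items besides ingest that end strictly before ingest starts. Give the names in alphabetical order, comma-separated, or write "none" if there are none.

Target ingest = [253, 295].
handoff [174, 198] → before → yes.
qa_pass [58, 64] → before → yes.
soundcheck [109, 236] → before → yes.
sync_call [73, 187] → before → yes.
Result: handoff, qa_pass, soundcheck, sync_call.

handoff, qa_pass, soundcheck, sync_call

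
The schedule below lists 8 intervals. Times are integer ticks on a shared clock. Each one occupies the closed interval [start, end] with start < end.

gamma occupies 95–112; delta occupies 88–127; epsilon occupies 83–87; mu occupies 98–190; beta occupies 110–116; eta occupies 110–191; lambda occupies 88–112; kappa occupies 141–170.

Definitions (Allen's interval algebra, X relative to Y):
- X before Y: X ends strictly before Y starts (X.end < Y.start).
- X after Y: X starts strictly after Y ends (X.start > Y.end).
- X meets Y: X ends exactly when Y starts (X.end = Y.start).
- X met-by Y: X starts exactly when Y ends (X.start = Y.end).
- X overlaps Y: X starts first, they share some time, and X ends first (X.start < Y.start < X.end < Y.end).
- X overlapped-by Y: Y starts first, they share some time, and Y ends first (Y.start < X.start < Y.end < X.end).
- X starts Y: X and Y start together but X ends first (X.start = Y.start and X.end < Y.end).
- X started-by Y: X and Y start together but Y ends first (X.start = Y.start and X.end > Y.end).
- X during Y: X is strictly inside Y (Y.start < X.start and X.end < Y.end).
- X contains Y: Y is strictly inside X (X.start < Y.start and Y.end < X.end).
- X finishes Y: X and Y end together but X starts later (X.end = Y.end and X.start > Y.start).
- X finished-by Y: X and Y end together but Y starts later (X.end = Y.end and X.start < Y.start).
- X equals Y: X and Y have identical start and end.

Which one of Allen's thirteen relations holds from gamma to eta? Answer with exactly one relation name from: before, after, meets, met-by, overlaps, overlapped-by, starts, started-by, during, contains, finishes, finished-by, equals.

gamma = [95, 112]; eta = [110, 191].
Compare endpoints: gamma.start < eta.start, gamma.start < eta.end, gamma.end > eta.start, gamma.end < eta.end.
That pattern is 'overlaps'.

overlaps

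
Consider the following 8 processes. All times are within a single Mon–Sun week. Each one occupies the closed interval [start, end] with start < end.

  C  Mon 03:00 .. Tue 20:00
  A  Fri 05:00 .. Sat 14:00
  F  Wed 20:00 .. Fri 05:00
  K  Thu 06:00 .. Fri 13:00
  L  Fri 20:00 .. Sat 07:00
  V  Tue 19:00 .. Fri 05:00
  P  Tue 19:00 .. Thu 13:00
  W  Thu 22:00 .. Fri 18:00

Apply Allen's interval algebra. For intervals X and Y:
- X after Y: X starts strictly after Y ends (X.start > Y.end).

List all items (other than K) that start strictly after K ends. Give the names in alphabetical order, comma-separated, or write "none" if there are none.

Target K = [Thu 06:00, Fri 13:00].
A [Fri 05:00, Sat 14:00] → overlapped-by → no.
C [Mon 03:00, Tue 20:00] → before → no.
F [Wed 20:00, Fri 05:00] → overlaps → no.
L [Fri 20:00, Sat 07:00] → after → yes.
P [Tue 19:00, Thu 13:00] → overlaps → no.
V [Tue 19:00, Fri 05:00] → overlaps → no.
W [Thu 22:00, Fri 18:00] → overlapped-by → no.
Result: L.

L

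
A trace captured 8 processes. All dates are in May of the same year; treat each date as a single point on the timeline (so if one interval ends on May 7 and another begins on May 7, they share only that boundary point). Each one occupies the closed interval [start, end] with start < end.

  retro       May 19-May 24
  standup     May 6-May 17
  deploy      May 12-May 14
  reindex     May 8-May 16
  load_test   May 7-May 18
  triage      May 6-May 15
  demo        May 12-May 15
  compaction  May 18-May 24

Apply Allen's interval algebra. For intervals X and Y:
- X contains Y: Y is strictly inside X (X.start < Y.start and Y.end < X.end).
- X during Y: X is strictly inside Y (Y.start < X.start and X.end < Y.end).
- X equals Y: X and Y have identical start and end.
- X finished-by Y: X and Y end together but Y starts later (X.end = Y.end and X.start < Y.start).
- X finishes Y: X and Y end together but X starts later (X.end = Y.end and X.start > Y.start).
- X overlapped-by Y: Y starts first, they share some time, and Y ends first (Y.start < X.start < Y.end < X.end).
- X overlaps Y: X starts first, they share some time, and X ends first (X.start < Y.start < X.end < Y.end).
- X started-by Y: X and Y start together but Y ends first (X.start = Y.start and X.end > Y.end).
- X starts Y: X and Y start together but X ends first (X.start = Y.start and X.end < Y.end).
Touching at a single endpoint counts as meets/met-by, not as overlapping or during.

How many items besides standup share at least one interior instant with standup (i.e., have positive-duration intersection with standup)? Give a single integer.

Target standup = [May 6, May 17].
compaction [May 18, May 24] → after → no.
demo [May 12, May 15] → during → counts.
deploy [May 12, May 14] → during → counts.
load_test [May 7, May 18] → overlapped-by → counts.
reindex [May 8, May 16] → during → counts.
retro [May 19, May 24] → after → no.
triage [May 6, May 15] → starts → counts.
Total: 5.

5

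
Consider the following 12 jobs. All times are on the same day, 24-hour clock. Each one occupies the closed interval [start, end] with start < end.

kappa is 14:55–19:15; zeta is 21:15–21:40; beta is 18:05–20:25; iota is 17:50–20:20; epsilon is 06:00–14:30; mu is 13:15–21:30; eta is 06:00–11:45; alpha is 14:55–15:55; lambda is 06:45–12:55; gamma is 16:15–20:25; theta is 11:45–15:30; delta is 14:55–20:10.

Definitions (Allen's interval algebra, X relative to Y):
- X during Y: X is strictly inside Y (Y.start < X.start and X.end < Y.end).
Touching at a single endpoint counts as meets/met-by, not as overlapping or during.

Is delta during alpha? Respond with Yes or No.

No

delta = [14:55, 20:10], alpha = [14:55, 15:55].
Actual relation of delta to alpha: started-by.
Asked whether 'during' holds → No.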